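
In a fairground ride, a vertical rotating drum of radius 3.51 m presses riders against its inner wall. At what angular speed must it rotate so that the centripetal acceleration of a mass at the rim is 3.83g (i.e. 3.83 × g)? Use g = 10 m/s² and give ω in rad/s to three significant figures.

3.30 rad/s

Centripetal acceleration a_c = ω²r. Setting ω²r = 3.83g:
ω = √(3.83g / r) = √(3.83 × 10.0 / 3.51) = √10.91 = 3.303 rad/s.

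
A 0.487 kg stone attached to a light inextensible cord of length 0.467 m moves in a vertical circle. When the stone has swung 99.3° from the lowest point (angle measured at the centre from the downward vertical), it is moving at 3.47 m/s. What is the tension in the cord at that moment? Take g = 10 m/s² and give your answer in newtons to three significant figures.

Take the radial direction toward the centre of the circle as positive. The component of the weight along the string toward the centre is −mg cos φ (φ measured from the bottom), so Newton's second law along the string gives T − mg cos φ = m v²/r.
cos 99.3° = -0.1616, so T = m(v²/r + g cos φ) = 0.487 × ((3.47)²/0.467 + 10.0 × -0.1616) = 0.487 × (25.78 + (-1.616)) = 0.487 × 24.17 = 11.77 N.

11.8 N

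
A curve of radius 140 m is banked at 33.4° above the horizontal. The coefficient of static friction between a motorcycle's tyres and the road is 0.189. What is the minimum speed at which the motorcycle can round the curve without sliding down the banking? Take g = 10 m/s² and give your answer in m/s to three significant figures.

24.2 m/s

At the minimum speed, friction acts up the slope at its limiting value f = μN. Radially (horizontal, toward centre): N sinθ − μN cosθ = mv²/r. Vertically: N cosθ + μN sinθ = mg.
Dividing: v² = r g (sinθ − μcosθ)/(cosθ + μsinθ).
sinθ − μcosθ = 0.5505 − 0.189×0.8348 = 0.3927; cosθ + μsinθ = 0.8348 + 0.189×0.5505 = 0.9389.
v² = 140 × 10.0 × 0.3927/0.9389 = 585.6 m²/s², so v = 24.20 m/s.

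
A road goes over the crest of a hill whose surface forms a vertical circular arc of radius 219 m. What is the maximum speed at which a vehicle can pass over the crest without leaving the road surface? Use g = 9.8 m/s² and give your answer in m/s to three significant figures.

46.3 m/s

At the crest the centre of the circle is below the vehicle, so the net downward (centripetal) force is mg − N = mv²/r.
The vehicle leaves the road when N → 0, giving v_max = √(g r) = √(9.8 × 219) = 46.33 m/s.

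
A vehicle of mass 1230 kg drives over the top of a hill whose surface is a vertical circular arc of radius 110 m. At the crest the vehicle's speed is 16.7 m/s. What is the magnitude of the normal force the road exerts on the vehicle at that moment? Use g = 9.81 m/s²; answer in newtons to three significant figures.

8950 N

At the crest the centripetal acceleration points downward (toward the centre of the arc), so mg − N = mv²/r.
N = m(g − v²/r) = 1230 × (9.81 − (16.7)²/110) = 1230 × (9.81 − 2.535) = 1230 × 7.275 = 8948 N.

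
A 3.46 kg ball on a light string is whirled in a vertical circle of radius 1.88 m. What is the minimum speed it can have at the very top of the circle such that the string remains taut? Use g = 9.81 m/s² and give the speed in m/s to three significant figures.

4.29 m/s

At the top, both weight mg and T point toward the centre: T + mg = mv²/r.
At minimum speed T → 0, so mg = mv_min²/r ⇒ v_min = √(g r) = √(9.81 × 1.88) = 4.295 m/s.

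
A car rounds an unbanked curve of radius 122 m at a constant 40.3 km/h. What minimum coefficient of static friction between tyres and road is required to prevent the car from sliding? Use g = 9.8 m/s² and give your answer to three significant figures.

0.105

v = 40.3/3.6 = 11.19 m/s.
Friction provides the centripetal force: μ_s m g = m v²/r, so μ_s = v²/(g r) = (11.19)²/(9.8 × 122) = 125.3/1196 = 0.1048.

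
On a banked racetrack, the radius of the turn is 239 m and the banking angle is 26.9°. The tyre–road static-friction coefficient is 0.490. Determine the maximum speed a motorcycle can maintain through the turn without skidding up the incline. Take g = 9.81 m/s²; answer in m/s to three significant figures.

55.8 m/s

At the maximum speed, friction acts down the slope at its limiting value f = μN. Radially (horizontal, toward centre): N sinθ + μN cosθ = mv²/r. Vertically: N cosθ − μN sinθ = mg.
Dividing: v² = r g (sinθ + μcosθ)/(cosθ − μsinθ).
sinθ + μcosθ = 0.4524 + 0.490×0.8918 = 0.8894; cosθ − μsinθ = 0.8918 − 0.490×0.4524 = 0.6701.
v² = 239 × 9.81 × 0.8894/0.6701 = 3112 m²/s², so v = 55.78 m/s.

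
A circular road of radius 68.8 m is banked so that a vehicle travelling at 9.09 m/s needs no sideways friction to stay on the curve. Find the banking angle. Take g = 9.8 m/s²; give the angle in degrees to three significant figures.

For a frictionless banked turn: horizontally N sinθ = mv²/r and vertically N cosθ = mg.
Dividing: tanθ = v²/(r g) = (9.09)²/(68.8 × 9.8) = 82.63/674.2 = 0.1225.
θ = arctan(0.1225) = 6.987°.

6.99°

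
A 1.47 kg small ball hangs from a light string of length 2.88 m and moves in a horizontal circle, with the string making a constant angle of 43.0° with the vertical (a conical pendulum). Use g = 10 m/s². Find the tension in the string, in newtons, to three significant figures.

Vertically the bob has no acceleration, so T cosθ = mg.
T = mg/cosθ = 1.47 × 10.0 / cos 43.0° = 14.70/0.7314 = 20.10 N.

20.1 N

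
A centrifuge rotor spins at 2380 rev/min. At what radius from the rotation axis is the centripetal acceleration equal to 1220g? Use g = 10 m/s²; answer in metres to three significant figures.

0.196 m

ω = 2380 rev/min × 2π/60 = 249.2 rad/s.
a_c = ω²r = 1220g ⇒ r = 1220 × 10.0 / (249.2)² = 12200/62120 = 0.1964 m.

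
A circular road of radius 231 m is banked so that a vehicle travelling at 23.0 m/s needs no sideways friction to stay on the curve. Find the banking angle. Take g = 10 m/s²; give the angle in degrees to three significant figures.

12.9°

With no friction, the horizontal component of the normal force provides the centripetal force: N sinθ = mv²/r, while N cosθ = mg vertically.
Dividing: tanθ = v²/(r g) = (23.0)²/(231 × 10.0) = 529.0/2310 = 0.2290.
θ = arctan(0.2290) = 12.90°.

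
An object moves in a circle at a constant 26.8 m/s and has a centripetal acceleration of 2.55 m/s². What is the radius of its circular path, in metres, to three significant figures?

a_c = v²/r ⇒ r = v²/a_c = (26.8)²/2.55 = 718.2/2.55 = 281.7 m.

282 m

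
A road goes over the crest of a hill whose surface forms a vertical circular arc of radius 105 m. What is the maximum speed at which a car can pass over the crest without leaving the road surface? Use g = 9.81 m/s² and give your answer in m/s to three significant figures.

At the crest the centre of the circle is below the car, so the net downward (centripetal) force is mg − N = mv²/r.
The car leaves the road when N → 0, giving v_max = √(g r) = √(9.81 × 105) = 32.09 m/s.

32.1 m/s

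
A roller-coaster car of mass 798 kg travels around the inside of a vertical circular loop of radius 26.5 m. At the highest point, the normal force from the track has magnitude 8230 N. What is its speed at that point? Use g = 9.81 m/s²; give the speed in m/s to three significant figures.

At the top, N + mg = mv²/r, so v = √(r(N/m + g)) = √(26.5 × (8230/798 + 9.81)) = √(26.5 × 20.12) = √533.3 = 23.09 m/s.

23.1 m/s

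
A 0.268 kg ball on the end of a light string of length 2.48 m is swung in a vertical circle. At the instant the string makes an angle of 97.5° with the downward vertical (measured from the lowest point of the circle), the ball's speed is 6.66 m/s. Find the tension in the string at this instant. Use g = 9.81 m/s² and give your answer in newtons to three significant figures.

Take the radial direction toward the centre of the circle as positive. The component of the weight along the string toward the centre is −mg cos φ (φ measured from the bottom), so Newton's second law along the string gives T − mg cos φ = m v²/r.
cos 97.5° = -0.1305, so T = m(v²/r + g cos φ) = 0.268 × ((6.66)²/2.48 + 9.81 × -0.1305) = 0.268 × (17.89 + (-1.280)) = 0.268 × 16.60 = 4.450 N.

4.45 N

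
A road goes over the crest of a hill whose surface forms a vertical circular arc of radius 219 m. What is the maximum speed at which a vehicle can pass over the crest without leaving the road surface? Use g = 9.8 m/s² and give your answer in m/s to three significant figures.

At the crest the centre of the circle is below the vehicle, so the net downward (centripetal) force is mg − N = mv²/r.
The vehicle leaves the road when N → 0, giving v_max = √(g r) = √(9.8 × 219) = 46.33 m/s.

46.3 m/s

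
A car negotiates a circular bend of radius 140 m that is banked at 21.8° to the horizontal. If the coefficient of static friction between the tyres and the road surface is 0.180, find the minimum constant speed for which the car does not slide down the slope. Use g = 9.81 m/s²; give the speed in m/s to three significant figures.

At the minimum speed, friction acts up the slope at its limiting value f = μN. Radially (horizontal, toward centre): N sinθ − μN cosθ = mv²/r. Vertically: N cosθ + μN sinθ = mg.
Dividing: v² = r g (sinθ − μcosθ)/(cosθ + μsinθ).
sinθ − μcosθ = 0.3714 − 0.180×0.9285 = 0.2042; cosθ + μsinθ = 0.9285 + 0.180×0.3714 = 0.9953.
v² = 140 × 9.81 × 0.2042/0.9953 = 281.8 m²/s², so v = 16.79 m/s.

16.8 m/s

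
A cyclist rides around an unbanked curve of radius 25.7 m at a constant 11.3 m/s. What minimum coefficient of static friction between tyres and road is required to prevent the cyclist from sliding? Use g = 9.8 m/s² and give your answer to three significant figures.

Friction provides the centripetal force: μ_s m g = m v²/r, so μ_s = v²/(g r) = (11.30)²/(9.8 × 25.7) = 127.7/251.9 = 0.5070.

0.507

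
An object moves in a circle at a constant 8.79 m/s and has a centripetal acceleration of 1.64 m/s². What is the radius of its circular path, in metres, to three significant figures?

a_c = v²/r ⇒ r = v²/a_c = (8.79)²/1.64 = 77.26/1.64 = 47.11 m.

47.1 m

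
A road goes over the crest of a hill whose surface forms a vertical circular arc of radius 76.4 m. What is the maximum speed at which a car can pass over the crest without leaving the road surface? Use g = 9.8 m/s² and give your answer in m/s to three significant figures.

At the crest the centre of the circle is below the car, so the net downward (centripetal) force is mg − N = mv²/r.
The car leaves the road when N → 0, giving v_max = √(g r) = √(9.8 × 76.4) = 27.36 m/s.

27.4 m/s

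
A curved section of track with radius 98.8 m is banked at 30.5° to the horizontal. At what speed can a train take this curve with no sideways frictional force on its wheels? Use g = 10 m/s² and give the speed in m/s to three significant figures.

24.1 m/s

On a frictionless banked curve, N sinθ = mv²/r and N cosθ = mg, so tanθ = v²/(rg).
v = √(r g tanθ) = √(98.8 × 10.0 × tan 30.5°) = √(98.8 × 10.0 × 0.5890) = √582.0 = 24.12 m/s.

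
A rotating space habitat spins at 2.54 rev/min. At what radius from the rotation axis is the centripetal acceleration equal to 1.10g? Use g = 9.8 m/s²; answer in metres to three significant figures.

ω = 2.54 rev/min × 2π/60 = 0.2660 rad/s.
a_c = ω²r = 1.10g ⇒ r = 1.10 × 9.8 / (0.2660)² = 10.78/0.07075 = 152.4 m.

152 m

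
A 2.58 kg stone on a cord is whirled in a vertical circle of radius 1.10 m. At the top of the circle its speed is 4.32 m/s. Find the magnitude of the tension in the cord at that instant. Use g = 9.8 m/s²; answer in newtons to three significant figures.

18.5 N

At the top, both T and the weight mg point inward (toward the centre), so T + mg = mv²/r.
T = m(v²/r − g) = 2.58 × ((4.32)²/1.10 − 9.8) = 2.58 × (16.97 − 9.8) = 2.58 × 7.166 = 18.49 N.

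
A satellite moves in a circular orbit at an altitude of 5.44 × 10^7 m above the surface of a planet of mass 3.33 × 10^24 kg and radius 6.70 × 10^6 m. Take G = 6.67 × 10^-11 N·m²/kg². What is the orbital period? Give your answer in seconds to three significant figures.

201000 s

r = R + h = 6.70 × 10^6 + 5.44 × 10^7 = 6.110 × 10^7 m. Gravity provides the centripetal force: G M m / r² = m v² / r ⇒ v = √(GM/r) = 1907 m/s.
T = 2πr/v = 2π × 6.110 × 10^7 / 1907 = 201400 s.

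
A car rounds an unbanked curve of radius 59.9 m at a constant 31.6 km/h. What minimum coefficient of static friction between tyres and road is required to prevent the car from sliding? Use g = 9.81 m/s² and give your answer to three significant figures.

v = 31.6/3.6 = 8.778 m/s.
Friction provides the centripetal force: μ_s m g = m v²/r, so μ_s = v²/(g r) = (8.778)²/(9.81 × 59.9) = 77.05/587.6 = 0.1311.

0.131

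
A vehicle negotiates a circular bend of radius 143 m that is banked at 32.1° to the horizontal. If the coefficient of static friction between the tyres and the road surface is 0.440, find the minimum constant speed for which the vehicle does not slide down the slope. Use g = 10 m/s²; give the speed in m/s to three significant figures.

At the minimum speed, friction acts up the slope at its limiting value f = μN. Radially (horizontal, toward centre): N sinθ − μN cosθ = mv²/r. Vertically: N cosθ + μN sinθ = mg.
Dividing: v² = r g (sinθ − μcosθ)/(cosθ + μsinθ).
sinθ − μcosθ = 0.5314 − 0.440×0.8471 = 0.1587; cosθ + μsinθ = 0.8471 + 0.440×0.5314 = 1.081.
v² = 143 × 10.0 × 0.1587/1.081 = 209.9 m²/s², so v = 14.49 m/s.

14.5 m/s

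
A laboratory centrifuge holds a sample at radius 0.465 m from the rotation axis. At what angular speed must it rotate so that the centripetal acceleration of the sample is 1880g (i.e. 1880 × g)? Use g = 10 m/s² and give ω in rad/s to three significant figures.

201 rad/s

Centripetal acceleration a_c = ω²r. Setting ω²r = 1880g:
ω = √(1880g / r) = √(1880 × 10.0 / 0.465) = √40430 = 201.1 rad/s.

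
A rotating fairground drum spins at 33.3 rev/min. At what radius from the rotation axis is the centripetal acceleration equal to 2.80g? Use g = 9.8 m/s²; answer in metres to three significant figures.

ω = 33.3 rev/min × 2π/60 = 3.487 rad/s.
a_c = ω²r = 2.80g ⇒ r = 2.80 × 9.8 / (3.487)² = 27.44/12.16 = 2.257 m.

2.26 m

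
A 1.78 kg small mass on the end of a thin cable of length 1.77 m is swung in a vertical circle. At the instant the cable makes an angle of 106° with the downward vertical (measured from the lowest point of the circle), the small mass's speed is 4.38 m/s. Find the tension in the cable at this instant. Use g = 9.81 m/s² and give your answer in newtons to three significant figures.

14.5 N

Take the radial direction toward the centre of the circle as positive. The component of the weight along the string toward the centre is −mg cos φ (φ measured from the bottom), so Newton's second law along the string gives T − mg cos φ = m v²/r.
cos 106° = -0.2756, so T = m(v²/r + g cos φ) = 1.78 × ((4.38)²/1.77 + 9.81 × -0.2756) = 1.78 × (10.84 + (-2.704)) = 1.78 × 8.135 = 14.48 N.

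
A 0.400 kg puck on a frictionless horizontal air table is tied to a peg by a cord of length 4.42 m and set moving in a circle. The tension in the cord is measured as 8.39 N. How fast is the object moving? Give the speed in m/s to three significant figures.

9.63 m/s

T = m v²/r ⇒ v = √(T r / m) = √(8.39 × 4.42 / 0.400) = √92.71 = 9.629 m/s.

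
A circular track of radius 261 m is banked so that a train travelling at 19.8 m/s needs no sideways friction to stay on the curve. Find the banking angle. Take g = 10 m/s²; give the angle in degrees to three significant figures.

For a frictionless banked turn: horizontally N sinθ = mv²/r and vertically N cosθ = mg.
Dividing: tanθ = v²/(r g) = (19.8)²/(261 × 10.0) = 392.0/2610 = 0.1502.
θ = arctan(0.1502) = 8.542°.

8.54°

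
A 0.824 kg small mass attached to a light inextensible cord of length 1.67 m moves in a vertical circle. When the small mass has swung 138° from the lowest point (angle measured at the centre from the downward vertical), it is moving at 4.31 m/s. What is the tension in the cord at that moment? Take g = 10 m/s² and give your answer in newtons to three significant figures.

3.04 N

Take the radial direction toward the centre of the circle as positive. The component of the weight along the string toward the centre is −mg cos φ (φ measured from the bottom), so Newton's second law along the string gives T − mg cos φ = m v²/r.
cos 138° = -0.7431, so T = m(v²/r + g cos φ) = 0.824 × ((4.31)²/1.67 + 10.0 × -0.7431) = 0.824 × (11.12 + (-7.431)) = 0.824 × 3.692 = 3.042 N.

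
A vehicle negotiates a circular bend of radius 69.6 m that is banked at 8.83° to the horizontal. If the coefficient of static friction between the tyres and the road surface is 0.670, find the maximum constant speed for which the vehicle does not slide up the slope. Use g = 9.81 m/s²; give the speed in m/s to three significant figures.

At the maximum speed, friction acts down the slope at its limiting value f = μN. Radially (horizontal, toward centre): N sinθ + μN cosθ = mv²/r. Vertically: N cosθ − μN sinθ = mg.
Dividing: v² = r g (sinθ + μcosθ)/(cosθ − μsinθ).
sinθ + μcosθ = 0.1535 + 0.670×0.9881 = 0.8156; cosθ − μsinθ = 0.9881 − 0.670×0.1535 = 0.8853.
v² = 69.6 × 9.81 × 0.8156/0.8853 = 629.0 m²/s², so v = 25.08 m/s.

25.1 m/s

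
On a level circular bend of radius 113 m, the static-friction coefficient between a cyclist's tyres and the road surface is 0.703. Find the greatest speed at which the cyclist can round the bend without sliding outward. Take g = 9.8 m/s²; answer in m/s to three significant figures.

27.9 m/s

On a flat curve, static friction is the only horizontal force, so it must supply the full centripetal force: μ_s m g = m v²/r.
Mass cancels: v_max = √(μ_s g r) = √(0.703 × 9.8 × 113) = √778.5 = 27.90 m/s.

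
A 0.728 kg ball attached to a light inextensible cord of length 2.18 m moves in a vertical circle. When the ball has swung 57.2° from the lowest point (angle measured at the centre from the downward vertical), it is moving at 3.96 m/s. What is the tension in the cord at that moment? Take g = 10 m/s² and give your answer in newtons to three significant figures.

9.18 N

Take the radial direction toward the centre of the circle as positive. The component of the weight along the string toward the centre is −mg cos φ (φ measured from the bottom), so Newton's second law along the string gives T − mg cos φ = m v²/r.
cos 57.2° = 0.5417, so T = m(v²/r + g cos φ) = 0.728 × ((3.96)²/2.18 + 10.0 × 0.5417) = 0.728 × (7.193 + (5.417)) = 0.728 × 12.61 = 9.180 N.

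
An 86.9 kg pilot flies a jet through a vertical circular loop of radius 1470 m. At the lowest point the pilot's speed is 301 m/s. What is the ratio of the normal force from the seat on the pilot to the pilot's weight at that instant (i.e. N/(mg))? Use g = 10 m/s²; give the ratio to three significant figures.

At the bottom, N − mg = mv²/r, so N = m(v²/r + g) and N/(mg) = v²/(rg) + 1 = (301)²/(1470 × 10.0) + 1 = 6.163 + 1 = 7.163.

7.16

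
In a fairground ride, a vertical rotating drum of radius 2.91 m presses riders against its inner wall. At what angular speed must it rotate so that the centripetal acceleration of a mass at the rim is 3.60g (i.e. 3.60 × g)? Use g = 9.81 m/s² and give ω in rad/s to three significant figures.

Centripetal acceleration a_c = ω²r. Setting ω²r = 3.60g:
ω = √(3.60g / r) = √(3.60 × 9.81 / 2.91) = √12.14 = 3.484 rad/s.

3.48 rad/s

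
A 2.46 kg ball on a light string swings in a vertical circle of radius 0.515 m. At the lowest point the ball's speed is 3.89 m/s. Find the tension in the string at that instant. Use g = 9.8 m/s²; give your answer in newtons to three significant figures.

At the lowest point, T points up (toward the centre) and the weight mg points down (away from the centre), so the net inward force is T − mg = mv²/r.
T = m(v²/r + g) = 2.46 × ((3.89)²/0.515 + 9.8) = 2.46 × (29.38 + 9.8) = 2.46 × 39.18 = 96.39 N.

96.4 N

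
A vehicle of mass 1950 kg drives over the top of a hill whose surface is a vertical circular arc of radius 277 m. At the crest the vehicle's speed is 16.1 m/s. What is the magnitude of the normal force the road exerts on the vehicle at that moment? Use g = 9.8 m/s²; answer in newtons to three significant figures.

17300 N

At the crest the centripetal acceleration points downward (toward the centre of the arc), so mg − N = mv²/r.
N = m(g − v²/r) = 1950 × (9.8 − (16.1)²/277) = 1950 × (9.8 − 0.9358) = 1950 × 8.864 = 17290 N.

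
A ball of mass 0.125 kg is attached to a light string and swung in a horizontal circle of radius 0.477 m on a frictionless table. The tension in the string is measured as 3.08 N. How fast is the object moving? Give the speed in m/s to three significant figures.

T = m v²/r ⇒ v = √(T r / m) = √(3.08 × 0.477 / 0.125) = √11.75 = 3.428 m/s.

3.43 m/s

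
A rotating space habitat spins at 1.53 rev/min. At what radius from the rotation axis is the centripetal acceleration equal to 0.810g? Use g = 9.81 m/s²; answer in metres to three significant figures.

ω = 1.53 rev/min × 2π/60 = 0.1602 rad/s.
a_c = ω²r = 0.810g ⇒ r = 0.810 × 9.81 / (0.1602)² = 7.946/0.02567 = 309.5 m.

310 m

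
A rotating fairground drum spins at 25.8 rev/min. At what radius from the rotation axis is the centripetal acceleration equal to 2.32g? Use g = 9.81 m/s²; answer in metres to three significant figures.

ω = 25.8 rev/min × 2π/60 = 2.702 rad/s.
a_c = ω²r = 2.32g ⇒ r = 2.32 × 9.81 / (2.702)² = 22.76/7.300 = 3.118 m.

3.12 m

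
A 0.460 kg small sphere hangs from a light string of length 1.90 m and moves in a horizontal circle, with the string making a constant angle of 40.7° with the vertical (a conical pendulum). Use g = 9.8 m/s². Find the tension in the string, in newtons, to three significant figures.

5.95 N

Vertically the bob has no acceleration, so T cosθ = mg.
T = mg/cosθ = 0.460 × 9.8 / cos 40.7° = 4.508/0.7581 = 5.946 N.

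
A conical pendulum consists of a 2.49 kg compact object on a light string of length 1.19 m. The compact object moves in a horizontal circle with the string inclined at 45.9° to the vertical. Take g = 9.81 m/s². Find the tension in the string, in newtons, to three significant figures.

Vertically the bob has no acceleration, so T cosθ = mg.
T = mg/cosθ = 2.49 × 9.81 / cos 45.9° = 24.43/0.6959 = 35.10 N.

35.1 N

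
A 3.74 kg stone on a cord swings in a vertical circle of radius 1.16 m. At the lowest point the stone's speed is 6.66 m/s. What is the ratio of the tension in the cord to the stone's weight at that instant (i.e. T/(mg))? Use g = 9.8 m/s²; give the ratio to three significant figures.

At the bottom, T − mg = mv²/r, so T = m(v²/r + g) and T/(mg) = v²/(rg) + 1 = (6.66)²/(1.16 × 9.8) + 1 = 3.902 + 1 = 4.902.

4.90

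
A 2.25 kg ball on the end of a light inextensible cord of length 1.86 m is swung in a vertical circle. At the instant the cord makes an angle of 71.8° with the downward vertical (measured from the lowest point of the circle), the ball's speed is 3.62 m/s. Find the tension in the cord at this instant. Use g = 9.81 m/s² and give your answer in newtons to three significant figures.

Take the radial direction toward the centre of the circle as positive. The component of the weight along the string toward the centre is −mg cos φ (φ measured from the bottom), so Newton's second law along the string gives T − mg cos φ = m v²/r.
cos 71.8° = 0.3123, so T = m(v²/r + g cos φ) = 2.25 × ((3.62)²/1.86 + 9.81 × 0.3123) = 2.25 × (7.045 + (3.064)) = 2.25 × 10.11 = 22.75 N.

22.7 N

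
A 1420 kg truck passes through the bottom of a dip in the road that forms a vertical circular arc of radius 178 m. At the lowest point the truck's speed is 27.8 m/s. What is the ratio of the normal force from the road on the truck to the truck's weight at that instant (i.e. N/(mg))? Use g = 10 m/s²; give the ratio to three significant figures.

1.43

At the bottom, N − mg = mv²/r, so N = m(v²/r + g) and N/(mg) = v²/(rg) + 1 = (27.8)²/(178 × 10.0) + 1 = 0.4342 + 1 = 1.434.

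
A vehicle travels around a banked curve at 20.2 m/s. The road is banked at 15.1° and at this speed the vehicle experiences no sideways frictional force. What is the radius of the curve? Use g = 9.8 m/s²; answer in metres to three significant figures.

154 m

Frictionless banking: tanθ = v²/(rg), so r = v²/(g tanθ).
r = (20.2)²/(9.8 × tan 15.1°) = 408.0/(9.8 × 0.2698) = 408.0/2.644 = 154.3 m.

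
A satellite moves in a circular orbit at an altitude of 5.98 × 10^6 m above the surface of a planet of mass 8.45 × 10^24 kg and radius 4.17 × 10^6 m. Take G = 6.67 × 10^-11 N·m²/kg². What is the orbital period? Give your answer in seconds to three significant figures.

r = R + h = 4.17 × 10^6 + 5.98 × 10^6 = 1.015 × 10^7 m. Gravity provides the centripetal force: G M m / r² = m v² / r ⇒ v = √(GM/r) = 7452 m/s.
T = 2πr/v = 2π × 1.015 × 10^7 / 7452 = 8558 s.

8560 s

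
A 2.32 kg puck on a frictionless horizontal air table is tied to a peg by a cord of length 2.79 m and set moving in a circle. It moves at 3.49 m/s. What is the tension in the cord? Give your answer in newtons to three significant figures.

The tension is the only horizontal force, so it supplies the full centripetal force: T = m v²/r = 2.32 × (3.490)²/2.79 = 2.32 × 12.18/2.79 = 10.13 N.

10.1 N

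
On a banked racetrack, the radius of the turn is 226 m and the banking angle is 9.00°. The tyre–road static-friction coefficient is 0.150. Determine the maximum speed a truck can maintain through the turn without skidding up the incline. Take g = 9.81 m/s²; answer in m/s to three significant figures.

26.5 m/s

At the maximum speed, friction acts down the slope at its limiting value f = μN. Radially (horizontal, toward centre): N sinθ + μN cosθ = mv²/r. Vertically: N cosθ − μN sinθ = mg.
Dividing: v² = r g (sinθ + μcosθ)/(cosθ − μsinθ).
sinθ + μcosθ = 0.1564 + 0.150×0.9877 = 0.3046; cosθ − μsinθ = 0.9877 − 0.150×0.1564 = 0.9642.
v² = 226 × 9.81 × 0.3046/0.9642 = 700.3 m²/s², so v = 26.46 m/s.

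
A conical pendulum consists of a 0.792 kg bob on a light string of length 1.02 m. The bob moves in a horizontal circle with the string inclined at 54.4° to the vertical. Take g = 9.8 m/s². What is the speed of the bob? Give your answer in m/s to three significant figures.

3.37 m/s

The radius of the circle is r = L sinθ = 1.02 × sin 54.4° = 0.8294 m.
Horizontally T sinθ = mv²/r and vertically T cosθ = mg, so tanθ = v²/(rg).
v = √(r g tanθ) = √(0.8294 × 9.8 × 1.397) = √11.35 = 3.369 m/s.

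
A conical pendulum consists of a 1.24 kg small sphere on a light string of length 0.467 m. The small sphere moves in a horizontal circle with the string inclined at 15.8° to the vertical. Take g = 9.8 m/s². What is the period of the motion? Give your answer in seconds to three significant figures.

r = L sinθ = 0.1272 m. From T sinθ = mω²r and T cosθ = mg: tanθ = ω²r/g, so ω² = g tanθ / r = g/(L cosθ).
ω = √(g/(L cosθ)) = √(9.8/(0.467 × 0.9622)) = √21.81 = 4.670 rad/s.
Period = 2π/ω = 1.345 s.

1.35 s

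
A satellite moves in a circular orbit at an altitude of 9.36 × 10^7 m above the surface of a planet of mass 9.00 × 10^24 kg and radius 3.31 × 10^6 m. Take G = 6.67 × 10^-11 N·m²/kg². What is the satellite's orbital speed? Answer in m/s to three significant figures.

Orbital radius r = R + h = 3.31 × 10^6 + 9.36 × 10^7 = 9.691 × 10^7 m.
Gravity supplies the centripetal force: G M m / r² = m v² / r, so v = √(GM/r).
v = √(6.67 × 10^-11 × 9.00 × 10^24 / 9.691 × 10^7) = √(6.194 × 10^6) = 2489 m/s.

2490 m/s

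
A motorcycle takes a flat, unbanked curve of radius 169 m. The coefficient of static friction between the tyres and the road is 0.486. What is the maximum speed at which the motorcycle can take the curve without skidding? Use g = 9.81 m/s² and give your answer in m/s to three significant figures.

On a flat curve, static friction is the only horizontal force, so it must supply the full centripetal force: μ_s m g = m v²/r.
Mass cancels: v_max = √(μ_s g r) = √(0.486 × 9.81 × 169) = √805.7 = 28.39 m/s.

28.4 m/s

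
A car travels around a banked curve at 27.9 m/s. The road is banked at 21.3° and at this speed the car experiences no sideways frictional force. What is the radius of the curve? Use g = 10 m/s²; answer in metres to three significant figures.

200 m

Frictionless banking: tanθ = v²/(rg), so r = v²/(g tanθ).
r = (27.9)²/(10.0 × tan 21.3°) = 778.4/(10.0 × 0.3899) = 778.4/3.899 = 199.7 m.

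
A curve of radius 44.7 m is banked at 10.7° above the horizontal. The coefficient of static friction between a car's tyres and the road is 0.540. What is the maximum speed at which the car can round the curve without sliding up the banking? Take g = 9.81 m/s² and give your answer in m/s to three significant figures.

18.9 m/s

At the maximum speed, friction acts down the slope at its limiting value f = μN. Radially (horizontal, toward centre): N sinθ + μN cosθ = mv²/r. Vertically: N cosθ − μN sinθ = mg.
Dividing: v² = r g (sinθ + μcosθ)/(cosθ − μsinθ).
sinθ + μcosθ = 0.1857 + 0.540×0.9826 = 0.7163; cosθ − μsinθ = 0.9826 − 0.540×0.1857 = 0.8824.
v² = 44.7 × 9.81 × 0.7163/0.8824 = 356.0 m²/s², so v = 18.87 m/s.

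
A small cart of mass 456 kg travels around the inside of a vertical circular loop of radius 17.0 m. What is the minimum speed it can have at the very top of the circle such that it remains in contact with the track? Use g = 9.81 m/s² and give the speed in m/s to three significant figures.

12.9 m/s

At the highest point the centre is directly below, so both the weight and N act inward: N + mg = mv²/r.
At minimum speed N → 0, so mg = mv_min²/r ⇒ v_min = √(g r) = √(9.81 × 17.0) = 12.91 m/s.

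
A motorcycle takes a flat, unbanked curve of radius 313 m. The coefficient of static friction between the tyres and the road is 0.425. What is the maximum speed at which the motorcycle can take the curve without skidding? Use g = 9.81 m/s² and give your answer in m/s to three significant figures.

On a flat curve, static friction is the only horizontal force, so it must supply the full centripetal force: μ_s m g = m v²/r.
Mass cancels: v_max = √(μ_s g r) = √(0.425 × 9.81 × 313) = √1305 = 36.12 m/s.

36.1 m/s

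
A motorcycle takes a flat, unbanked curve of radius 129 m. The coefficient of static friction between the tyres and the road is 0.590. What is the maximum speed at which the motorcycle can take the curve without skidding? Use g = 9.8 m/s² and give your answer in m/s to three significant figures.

27.3 m/s

The only inward force on a level bend is static friction, so at the limit f_s = μ_s N = μ_s m g = m v²/r.
Mass cancels: v_max = √(μ_s g r) = √(0.590 × 9.8 × 129) = √745.9 = 27.31 m/s.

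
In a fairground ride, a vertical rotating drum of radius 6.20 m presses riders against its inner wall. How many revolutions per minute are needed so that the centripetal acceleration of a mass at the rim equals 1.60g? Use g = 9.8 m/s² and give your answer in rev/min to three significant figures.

15.2 rev/min

Require ω²r = 1.60g, so ω = √(1.60 × 9.8/6.20) = 1.590 rad/s.
In rev/min: ω × 60/(2π) = 1.590 × 60/(2π) = 15.19 rev/min.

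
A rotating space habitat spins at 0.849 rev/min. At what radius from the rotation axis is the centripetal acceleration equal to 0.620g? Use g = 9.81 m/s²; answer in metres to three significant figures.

769 m

ω = 0.849 rev/min × 2π/60 = 0.08891 rad/s.
a_c = ω²r = 0.620g ⇒ r = 0.620 × 9.81 / (0.08891)² = 6.082/0.007904 = 769.5 m.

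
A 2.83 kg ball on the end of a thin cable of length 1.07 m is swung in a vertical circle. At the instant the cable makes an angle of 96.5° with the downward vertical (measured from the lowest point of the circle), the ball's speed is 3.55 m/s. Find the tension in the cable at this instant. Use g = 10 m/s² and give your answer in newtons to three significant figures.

Take the radial direction toward the centre of the circle as positive. The component of the weight along the string toward the centre is −mg cos φ (φ measured from the bottom), so Newton's second law along the string gives T − mg cos φ = m v²/r.
cos 96.5° = -0.1132, so T = m(v²/r + g cos φ) = 2.83 × ((3.55)²/1.07 + 10.0 × -0.1132) = 2.83 × (11.78 + (-1.132)) = 2.83 × 10.65 = 30.13 N.

30.1 N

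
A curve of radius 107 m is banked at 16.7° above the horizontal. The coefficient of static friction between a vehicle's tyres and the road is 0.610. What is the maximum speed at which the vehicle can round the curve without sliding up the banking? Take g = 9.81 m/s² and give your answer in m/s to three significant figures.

At the maximum speed, friction acts down the slope at its limiting value f = μN. Radially (horizontal, toward centre): N sinθ + μN cosθ = mv²/r. Vertically: N cosθ − μN sinθ = mg.
Dividing: v² = r g (sinθ + μcosθ)/(cosθ − μsinθ).
sinθ + μcosθ = 0.2874 + 0.610×0.9578 = 0.8716; cosθ − μsinθ = 0.9578 − 0.610×0.2874 = 0.7825.
v² = 107 × 9.81 × 0.8716/0.7825 = 1169 m²/s², so v = 34.19 m/s.

34.2 m/s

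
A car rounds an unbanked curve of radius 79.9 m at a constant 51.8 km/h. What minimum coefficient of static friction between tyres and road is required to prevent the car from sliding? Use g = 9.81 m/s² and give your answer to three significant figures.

0.264

v = 51.8/3.6 = 14.39 m/s.
Friction provides the centripetal force: μ_s m g = m v²/r, so μ_s = v²/(g r) = (14.39)²/(9.81 × 79.9) = 207.0/783.8 = 0.2641.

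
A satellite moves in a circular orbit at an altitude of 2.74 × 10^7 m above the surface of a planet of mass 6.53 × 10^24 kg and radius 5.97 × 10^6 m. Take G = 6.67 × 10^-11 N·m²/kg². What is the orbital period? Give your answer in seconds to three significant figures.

r = R + h = 5.97 × 10^6 + 2.74 × 10^7 = 3.337 × 10^7 m. Gravity provides the centripetal force: G M m / r² = m v² / r ⇒ v = √(GM/r) = 3613 m/s.
T = 2πr/v = 2π × 3.337 × 10^7 / 3613 = 58040 s.

58000 s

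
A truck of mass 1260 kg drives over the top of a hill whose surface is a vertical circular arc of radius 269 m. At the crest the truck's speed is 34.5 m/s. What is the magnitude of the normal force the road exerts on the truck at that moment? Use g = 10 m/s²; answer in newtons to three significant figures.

At the crest the centripetal acceleration points downward (toward the centre of the arc), so mg − N = mv²/r.
N = m(g − v²/r) = 1260 × (10.0 − (34.5)²/269) = 1260 × (10.0 − 4.425) = 1260 × 5.575 = 7025 N.

7020 N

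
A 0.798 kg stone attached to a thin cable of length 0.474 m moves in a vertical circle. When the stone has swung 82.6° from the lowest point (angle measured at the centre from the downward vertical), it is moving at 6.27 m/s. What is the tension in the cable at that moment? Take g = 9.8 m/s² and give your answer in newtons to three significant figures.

Take the radial direction toward the centre of the circle as positive. The component of the weight along the string toward the centre is −mg cos φ (φ measured from the bottom), so Newton's second law along the string gives T − mg cos φ = m v²/r.
cos 82.6° = 0.1288, so T = m(v²/r + g cos φ) = 0.798 × ((6.27)²/0.474 + 9.8 × 0.1288) = 0.798 × (82.94 + (1.262)) = 0.798 × 84.20 = 67.19 N.

67.2 N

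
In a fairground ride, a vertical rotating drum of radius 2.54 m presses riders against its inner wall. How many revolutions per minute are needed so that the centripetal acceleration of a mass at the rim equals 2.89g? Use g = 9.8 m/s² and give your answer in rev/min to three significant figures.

31.9 rev/min

Require ω²r = 2.89g, so ω = √(2.89 × 9.8/2.54) = 3.339 rad/s.
In rev/min: ω × 60/(2π) = 3.339 × 60/(2π) = 31.89 rev/min.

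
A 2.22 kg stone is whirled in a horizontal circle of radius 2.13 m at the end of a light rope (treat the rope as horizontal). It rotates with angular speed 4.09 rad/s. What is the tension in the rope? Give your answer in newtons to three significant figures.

v = ωr = 4.09 × 2.13 = 8.712 m/s.
The tension is the only horizontal force, so it supplies the full centripetal force: T = m v²/r = 2.22 × (8.712)²/2.13 = 2.22 × 75.89/2.13 = 79.10 N.

79.1 N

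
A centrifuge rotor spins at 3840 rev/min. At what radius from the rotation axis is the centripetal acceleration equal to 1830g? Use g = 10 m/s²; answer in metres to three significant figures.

ω = 3840 rev/min × 2π/60 = 402.1 rad/s.
a_c = ω²r = 1830g ⇒ r = 1830 × 10.0 / (402.1)² = 18300/161700 = 0.1132 m.

0.113 m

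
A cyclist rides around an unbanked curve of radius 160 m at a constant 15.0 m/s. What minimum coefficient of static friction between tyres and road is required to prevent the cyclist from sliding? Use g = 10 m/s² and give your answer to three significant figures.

0.141

Friction provides the centripetal force: μ_s m g = m v²/r, so μ_s = v²/(g r) = (15.00)²/(10.0 × 160) = 225.0/1600 = 0.1406.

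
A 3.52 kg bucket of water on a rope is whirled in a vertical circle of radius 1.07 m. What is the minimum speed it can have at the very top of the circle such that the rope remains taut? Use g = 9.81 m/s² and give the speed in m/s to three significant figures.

3.24 m/s

At the highest point the centre is directly below, so both the weight and T act inward: T + mg = mv²/r.
At minimum speed T → 0, so mg = mv_min²/r ⇒ v_min = √(g r) = √(9.81 × 1.07) = 3.240 m/s.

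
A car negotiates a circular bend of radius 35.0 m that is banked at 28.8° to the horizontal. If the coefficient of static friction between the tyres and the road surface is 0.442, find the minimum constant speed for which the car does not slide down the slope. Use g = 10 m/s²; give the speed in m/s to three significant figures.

At the minimum speed, friction acts up the slope at its limiting value f = μN. Radially (horizontal, toward centre): N sinθ − μN cosθ = mv²/r. Vertically: N cosθ + μN sinθ = mg.
Dividing: v² = r g (sinθ − μcosθ)/(cosθ + μsinθ).
sinθ − μcosθ = 0.4818 − 0.442×0.8763 = 0.09443; cosθ + μsinθ = 0.8763 + 0.442×0.4818 = 1.089.
v² = 35.0 × 10.0 × 0.09443/1.089 = 30.34 m²/s², so v = 5.508 m/s.

5.51 m/s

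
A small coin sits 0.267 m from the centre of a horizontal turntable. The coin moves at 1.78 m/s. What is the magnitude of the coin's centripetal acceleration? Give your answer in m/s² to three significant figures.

11.9 m/s²

a_c = v²/r = (1.780)²/0.267 = 3.168/0.267 = 11.87 m/s².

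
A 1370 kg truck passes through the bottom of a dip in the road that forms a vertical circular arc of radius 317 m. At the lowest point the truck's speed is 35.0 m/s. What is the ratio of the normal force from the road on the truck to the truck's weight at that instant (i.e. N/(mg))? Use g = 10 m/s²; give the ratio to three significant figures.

At the bottom, N − mg = mv²/r, so N = m(v²/r + g) and N/(mg) = v²/(rg) + 1 = (35.0)²/(317 × 10.0) + 1 = 0.3864 + 1 = 1.386.

1.39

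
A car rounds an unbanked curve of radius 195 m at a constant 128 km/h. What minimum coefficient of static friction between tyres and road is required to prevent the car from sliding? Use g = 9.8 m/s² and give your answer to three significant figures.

v = 128/3.6 = 35.56 m/s.
Friction provides the centripetal force: μ_s m g = m v²/r, so μ_s = v²/(g r) = (35.56)²/(9.8 × 195) = 1264/1911 = 0.6615.

0.662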